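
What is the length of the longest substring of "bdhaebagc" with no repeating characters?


Input: "bdhaebagc"
Sliding window (track last position of each char):
  Position 0 ('b'): window [0,0] length 1 -- new best
  Position 1 ('d'): window [0,1] length 2 -- new best
  Position 2 ('h'): window [0,2] length 3 -- new best
  Position 3 ('a'): window [0,3] length 4 -- new best
  Position 4 ('e'): window [0,4] length 5 -- new best
  Position 5 ('b'): repeat (last at 0), move window start to 1
  Position 5 ('b'): window [1,5] length 5
  Position 6 ('a'): repeat (last at 3), move window start to 4
  Position 6 ('a'): window [4,6] length 3
  Position 7 ('g'): window [4,7] length 4
  Position 8 ('c'): window [4,8] length 5
Longest substring with no repeats: "bdhae" with length 5

5


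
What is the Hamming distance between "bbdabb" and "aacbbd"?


Comparing "bbdabb" and "aacbbd" position by position:
  Position 0: 'b' vs 'a' => differ
  Position 1: 'b' vs 'a' => differ
  Position 2: 'd' vs 'c' => differ
  Position 3: 'a' vs 'b' => differ
  Position 4: 'b' vs 'b' => same
  Position 5: 'b' vs 'd' => differ
Total differences (Hamming distance): 5

5


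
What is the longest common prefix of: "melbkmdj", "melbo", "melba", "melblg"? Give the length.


Words: melbkmdj, melbo, melba, melblg
  Position 0: all 'm' => match
  Position 1: all 'e' => match
  Position 2: all 'l' => match
  Position 3: all 'b' => match
  Position 4: ('k', 'o', 'a', 'l') => mismatch, stop
LCP = "melb" (length 4)

4


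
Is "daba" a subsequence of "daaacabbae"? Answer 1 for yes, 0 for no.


Check if "daba" is a subsequence of "daaacabbae"
Greedy scan:
  Position 0 ('d'): matches sub[0] = 'd'
  Position 1 ('a'): matches sub[1] = 'a'
  Position 2 ('a'): no match needed
  Position 3 ('a'): no match needed
  Position 4 ('c'): no match needed
  Position 5 ('a'): no match needed
  Position 6 ('b'): matches sub[2] = 'b'
  Position 7 ('b'): no match needed
  Position 8 ('a'): matches sub[3] = 'a'
  Position 9 ('e'): no match needed
All 4 characters matched => is a subsequence

1


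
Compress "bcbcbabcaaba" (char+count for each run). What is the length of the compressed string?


Input: bcbcbabcaaba
Runs:
  'b' x 1 => "b1"
  'c' x 1 => "c1"
  'b' x 1 => "b1"
  'c' x 1 => "c1"
  'b' x 1 => "b1"
  'a' x 1 => "a1"
  'b' x 1 => "b1"
  'c' x 1 => "c1"
  'a' x 2 => "a2"
  'b' x 1 => "b1"
  'a' x 1 => "a1"
Compressed: "b1c1b1c1b1a1b1c1a2b1a1"
Compressed length: 22

22


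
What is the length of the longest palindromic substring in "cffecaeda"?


Input: "cffecaeda"
Checking substrings for palindromes:
  [1:3] "ff" (len 2) => palindrome
Longest palindromic substring: "ff" with length 2

2


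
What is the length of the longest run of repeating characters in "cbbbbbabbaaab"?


Input: "cbbbbbabbaaab"
Scanning for longest run:
  Position 1 ('b'): new char, reset run to 1
  Position 2 ('b'): continues run of 'b', length=2
  Position 3 ('b'): continues run of 'b', length=3
  Position 4 ('b'): continues run of 'b', length=4
  Position 5 ('b'): continues run of 'b', length=5
  Position 6 ('a'): new char, reset run to 1
  Position 7 ('b'): new char, reset run to 1
  Position 8 ('b'): continues run of 'b', length=2
  Position 9 ('a'): new char, reset run to 1
  Position 10 ('a'): continues run of 'a', length=2
  Position 11 ('a'): continues run of 'a', length=3
  Position 12 ('b'): new char, reset run to 1
Longest run: 'b' with length 5

5


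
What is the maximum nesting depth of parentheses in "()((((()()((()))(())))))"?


Input: "()((((()()((()))(())))))"
Tracking depth:
  Position 0 '(': depth becomes 1
  Position 1 ')': depth becomes 0
  Position 2 '(': depth becomes 1
  Position 3 '(': depth becomes 2
  Position 4 '(': depth becomes 3
  Position 5 '(': depth becomes 4
  Position 6 '(': depth becomes 5
  Position 7 ')': depth becomes 4
  Position 8 '(': depth becomes 5
  Position 9 ')': depth becomes 4
  Position 10 '(': depth becomes 5
  Position 11 '(': depth becomes 6
  Position 12 '(': depth becomes 7
  Position 13 ')': depth becomes 6
  Position 14 ')': depth becomes 5
  Position 15 ')': depth becomes 4
  Position 16 '(': depth becomes 5
  Position 17 '(': depth becomes 6
  Position 18 ')': depth becomes 5
  Position 19 ')': depth becomes 4
  Position 20 ')': depth becomes 3
  Position 21 ')': depth becomes 2
  Position 22 ')': depth becomes 1
  Position 23 ')': depth becomes 0
Maximum depth reached: 7

7


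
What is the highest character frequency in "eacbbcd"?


Input: eacbbcd
Character counts:
  'a': 1
  'b': 2
  'c': 2
  'd': 1
  'e': 1
Maximum frequency: 2

2


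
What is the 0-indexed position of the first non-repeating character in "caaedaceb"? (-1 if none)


Input: caaedaceb
Character frequencies:
  'a': 3
  'b': 1
  'c': 2
  'd': 1
  'e': 2
Scanning left to right for freq == 1:
  Position 0 ('c'): freq=2, skip
  Position 1 ('a'): freq=3, skip
  Position 2 ('a'): freq=3, skip
  Position 3 ('e'): freq=2, skip
  Position 4 ('d'): unique! => answer = 4

4


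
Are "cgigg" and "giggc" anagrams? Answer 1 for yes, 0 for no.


Strings: "cgigg", "giggc"
Sorted first:  cgggi
Sorted second: cgggi
Sorted forms match => anagrams

1


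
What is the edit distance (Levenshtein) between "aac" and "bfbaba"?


Computing edit distance: "aac" -> "bfbaba"
DP table:
           b    f    b    a    b    a
      0    1    2    3    4    5    6
  a   1    1    2    3    3    4    5
  a   2    2    2    3    3    4    4
  c   3    3    3    3    4    4    5
Edit distance = dp[3][6] = 5

5


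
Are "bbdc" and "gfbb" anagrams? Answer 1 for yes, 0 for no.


Strings: "bbdc", "gfbb"
Sorted first:  bbcd
Sorted second: bbfg
Differ at position 2: 'c' vs 'f' => not anagrams

0


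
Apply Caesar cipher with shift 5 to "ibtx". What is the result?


Caesar cipher: shift "ibtx" by 5
  'i' (pos 8) + 5 = pos 13 = 'n'
  'b' (pos 1) + 5 = pos 6 = 'g'
  't' (pos 19) + 5 = pos 24 = 'y'
  'x' (pos 23) + 5 = pos 2 = 'c'
Result: ngyc

ngyc


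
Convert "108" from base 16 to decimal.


Input: "108" in base 16
Positional expansion:
  Digit '1' (value 1) x 16^2 = 256
  Digit '0' (value 0) x 16^1 = 0
  Digit '8' (value 8) x 16^0 = 8
Sum = 264

264


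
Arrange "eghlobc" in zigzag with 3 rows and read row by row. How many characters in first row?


Zigzag "eghlobc" into 3 rows:
Placing characters:
  'e' => row 0
  'g' => row 1
  'h' => row 2
  'l' => row 1
  'o' => row 0
  'b' => row 1
  'c' => row 2
Rows:
  Row 0: "eo"
  Row 1: "glb"
  Row 2: "hc"
First row length: 2

2


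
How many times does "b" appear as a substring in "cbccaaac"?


Searching for "b" in "cbccaaac"
Scanning each position:
  Position 0: "c" => no
  Position 1: "b" => MATCH
  Position 2: "c" => no
  Position 3: "c" => no
  Position 4: "a" => no
  Position 5: "a" => no
  Position 6: "a" => no
  Position 7: "c" => no
Total occurrences: 1

1


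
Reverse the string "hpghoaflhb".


Input: hpghoaflhb
Reading characters right to left:
  Position 9: 'b'
  Position 8: 'h'
  Position 7: 'l'
  Position 6: 'f'
  Position 5: 'a'
  Position 4: 'o'
  Position 3: 'h'
  Position 2: 'g'
  Position 1: 'p'
  Position 0: 'h'
Reversed: bhlfaohgph

bhlfaohgph


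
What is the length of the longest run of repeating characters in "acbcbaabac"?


Input: "acbcbaabac"
Scanning for longest run:
  Position 1 ('c'): new char, reset run to 1
  Position 2 ('b'): new char, reset run to 1
  Position 3 ('c'): new char, reset run to 1
  Position 4 ('b'): new char, reset run to 1
  Position 5 ('a'): new char, reset run to 1
  Position 6 ('a'): continues run of 'a', length=2
  Position 7 ('b'): new char, reset run to 1
  Position 8 ('a'): new char, reset run to 1
  Position 9 ('c'): new char, reset run to 1
Longest run: 'a' with length 2

2


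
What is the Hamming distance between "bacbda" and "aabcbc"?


Comparing "bacbda" and "aabcbc" position by position:
  Position 0: 'b' vs 'a' => differ
  Position 1: 'a' vs 'a' => same
  Position 2: 'c' vs 'b' => differ
  Position 3: 'b' vs 'c' => differ
  Position 4: 'd' vs 'b' => differ
  Position 5: 'a' vs 'c' => differ
Total differences (Hamming distance): 5

5


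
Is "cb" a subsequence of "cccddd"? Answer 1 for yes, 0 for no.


Check if "cb" is a subsequence of "cccddd"
Greedy scan:
  Position 0 ('c'): matches sub[0] = 'c'
  Position 1 ('c'): no match needed
  Position 2 ('c'): no match needed
  Position 3 ('d'): no match needed
  Position 4 ('d'): no match needed
  Position 5 ('d'): no match needed
Only matched 1/2 characters => not a subsequence

0


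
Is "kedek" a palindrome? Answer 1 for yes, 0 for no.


Input: kedek
Reversed: kedek
  Compare pos 0 ('k') with pos 4 ('k'): match
  Compare pos 1 ('e') with pos 3 ('e'): match
Result: palindrome

1


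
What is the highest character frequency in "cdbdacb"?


Input: cdbdacb
Character counts:
  'a': 1
  'b': 2
  'c': 2
  'd': 2
Maximum frequency: 2

2


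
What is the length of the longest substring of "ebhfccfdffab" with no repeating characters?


Input: "ebhfccfdffab"
Sliding window (track last position of each char):
  Position 0 ('e'): window [0,0] length 1 -- new best
  Position 1 ('b'): window [0,1] length 2 -- new best
  Position 2 ('h'): window [0,2] length 3 -- new best
  Position 3 ('f'): window [0,3] length 4 -- new best
  Position 4 ('c'): window [0,4] length 5 -- new best
  Position 5 ('c'): repeat (last at 4), move window start to 5
  Position 5 ('c'): window [5,5] length 1
  Position 6 ('f'): window [5,6] length 2
  Position 7 ('d'): window [5,7] length 3
  Position 8 ('f'): repeat (last at 6), move window start to 7
  Position 8 ('f'): window [7,8] length 2
  Position 9 ('f'): repeat (last at 8), move window start to 9
  Position 9 ('f'): window [9,9] length 1
  Position 10 ('a'): window [9,10] length 2
  Position 11 ('b'): window [9,11] length 3
Longest substring with no repeats: "ebhfc" with length 5

5


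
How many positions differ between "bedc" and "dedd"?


Comparing "bedc" and "dedd" position by position:
  Position 0: 'b' vs 'd' => DIFFER
  Position 1: 'e' vs 'e' => same
  Position 2: 'd' vs 'd' => same
  Position 3: 'c' vs 'd' => DIFFER
Positions that differ: 2

2


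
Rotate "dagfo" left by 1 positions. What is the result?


Input: "dagfo", rotate left by 1
First 1 characters: "d"
Remaining characters: "agfo"
Concatenate remaining + first: "agfo" + "d" = "agfod"

agfod


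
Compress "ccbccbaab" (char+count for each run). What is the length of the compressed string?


Input: ccbccbaab
Runs:
  'c' x 2 => "c2"
  'b' x 1 => "b1"
  'c' x 2 => "c2"
  'b' x 1 => "b1"
  'a' x 2 => "a2"
  'b' x 1 => "b1"
Compressed: "c2b1c2b1a2b1"
Compressed length: 12

12


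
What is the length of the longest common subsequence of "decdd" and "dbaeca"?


LCS of "decdd" and "dbaeca"
DP table:
           d    b    a    e    c    a
      0    0    0    0    0    0    0
  d   0    1    1    1    1    1    1
  e   0    1    1    1    2    2    2
  c   0    1    1    1    2    3    3
  d   0    1    1    1    2    3    3
  d   0    1    1    1    2    3    3
LCS length = dp[5][6] = 3

3


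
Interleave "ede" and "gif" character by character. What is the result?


Interleaving "ede" and "gif":
  Position 0: 'e' from first, 'g' from second => "eg"
  Position 1: 'd' from first, 'i' from second => "di"
  Position 2: 'e' from first, 'f' from second => "ef"
Result: egdief

egdief


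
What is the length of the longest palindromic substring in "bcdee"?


Input: "bcdee"
Checking substrings for palindromes:
  [3:5] "ee" (len 2) => palindrome
Longest palindromic substring: "ee" with length 2

2


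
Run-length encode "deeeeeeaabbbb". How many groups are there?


Input: deeeeeeaabbbb
Scanning for consecutive runs:
  Group 1: 'd' x 1 (positions 0-0)
  Group 2: 'e' x 6 (positions 1-6)
  Group 3: 'a' x 2 (positions 7-8)
  Group 4: 'b' x 4 (positions 9-12)
Total groups: 4

4


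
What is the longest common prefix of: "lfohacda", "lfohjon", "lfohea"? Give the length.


Words: lfohacda, lfohjon, lfohea
  Position 0: all 'l' => match
  Position 1: all 'f' => match
  Position 2: all 'o' => match
  Position 3: all 'h' => match
  Position 4: ('a', 'j', 'e') => mismatch, stop
LCP = "lfoh" (length 4)

4


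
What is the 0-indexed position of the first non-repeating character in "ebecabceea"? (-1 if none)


Input: ebecabceea
Character frequencies:
  'a': 2
  'b': 2
  'c': 2
  'e': 4
Scanning left to right for freq == 1:
  Position 0 ('e'): freq=4, skip
  Position 1 ('b'): freq=2, skip
  Position 2 ('e'): freq=4, skip
  Position 3 ('c'): freq=2, skip
  Position 4 ('a'): freq=2, skip
  Position 5 ('b'): freq=2, skip
  Position 6 ('c'): freq=2, skip
  Position 7 ('e'): freq=4, skip
  Position 8 ('e'): freq=4, skip
  Position 9 ('a'): freq=2, skip
  No unique character found => answer = -1

-1


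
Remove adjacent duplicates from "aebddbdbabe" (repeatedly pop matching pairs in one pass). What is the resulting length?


Input: aebddbdbabe
Stack-based adjacent duplicate removal:
  Read 'a': push. Stack: a
  Read 'e': push. Stack: ae
  Read 'b': push. Stack: aeb
  Read 'd': push. Stack: aebd
  Read 'd': matches stack top 'd' => pop. Stack: aeb
  Read 'b': matches stack top 'b' => pop. Stack: ae
  Read 'd': push. Stack: aed
  Read 'b': push. Stack: aedb
  Read 'a': push. Stack: aedba
  Read 'b': push. Stack: aedbab
  Read 'e': push. Stack: aedbabe
Final stack: "aedbabe" (length 7)

7


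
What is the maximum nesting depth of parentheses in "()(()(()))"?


Input: "()(()(()))"
Tracking depth:
  Position 0 '(': depth becomes 1
  Position 1 ')': depth becomes 0
  Position 2 '(': depth becomes 1
  Position 3 '(': depth becomes 2
  Position 4 ')': depth becomes 1
  Position 5 '(': depth becomes 2
  Position 6 '(': depth becomes 3
  Position 7 ')': depth becomes 2
  Position 8 ')': depth becomes 1
  Position 9 ')': depth becomes 0
Maximum depth reached: 3

3


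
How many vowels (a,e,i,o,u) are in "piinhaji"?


Input: piinhaji
Checking each character:
  'p' at position 0: consonant
  'i' at position 1: vowel (running total: 1)
  'i' at position 2: vowel (running total: 2)
  'n' at position 3: consonant
  'h' at position 4: consonant
  'a' at position 5: vowel (running total: 3)
  'j' at position 6: consonant
  'i' at position 7: vowel (running total: 4)
Total vowels: 4

4


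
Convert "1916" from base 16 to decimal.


Input: "1916" in base 16
Positional expansion:
  Digit '1' (value 1) x 16^3 = 4096
  Digit '9' (value 9) x 16^2 = 2304
  Digit '1' (value 1) x 16^1 = 16
  Digit '6' (value 6) x 16^0 = 6
Sum = 6422

6422


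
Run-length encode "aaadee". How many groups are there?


Input: aaadee
Scanning for consecutive runs:
  Group 1: 'a' x 3 (positions 0-2)
  Group 2: 'd' x 1 (positions 3-3)
  Group 3: 'e' x 2 (positions 4-5)
Total groups: 3

3


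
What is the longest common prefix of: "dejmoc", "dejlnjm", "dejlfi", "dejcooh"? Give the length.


Words: dejmoc, dejlnjm, dejlfi, dejcooh
  Position 0: all 'd' => match
  Position 1: all 'e' => match
  Position 2: all 'j' => match
  Position 3: ('m', 'l', 'l', 'c') => mismatch, stop
LCP = "dej" (length 3)

3


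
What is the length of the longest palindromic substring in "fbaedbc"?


Input: "fbaedbc"
Checking substrings for palindromes:
  No multi-char palindromic substrings found
Longest palindromic substring: "f" with length 1

1


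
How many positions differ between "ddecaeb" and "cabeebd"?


Comparing "ddecaeb" and "cabeebd" position by position:
  Position 0: 'd' vs 'c' => DIFFER
  Position 1: 'd' vs 'a' => DIFFER
  Position 2: 'e' vs 'b' => DIFFER
  Position 3: 'c' vs 'e' => DIFFER
  Position 4: 'a' vs 'e' => DIFFER
  Position 5: 'e' vs 'b' => DIFFER
  Position 6: 'b' vs 'd' => DIFFER
Positions that differ: 7

7


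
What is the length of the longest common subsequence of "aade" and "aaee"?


LCS of "aade" and "aaee"
DP table:
           a    a    e    e
      0    0    0    0    0
  a   0    1    1    1    1
  a   0    1    2    2    2
  d   0    1    2    2    2
  e   0    1    2    3    3
LCS length = dp[4][4] = 3

3


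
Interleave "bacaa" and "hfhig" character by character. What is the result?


Interleaving "bacaa" and "hfhig":
  Position 0: 'b' from first, 'h' from second => "bh"
  Position 1: 'a' from first, 'f' from second => "af"
  Position 2: 'c' from first, 'h' from second => "ch"
  Position 3: 'a' from first, 'i' from second => "ai"
  Position 4: 'a' from first, 'g' from second => "ag"
Result: bhafchaiag

bhafchaiag


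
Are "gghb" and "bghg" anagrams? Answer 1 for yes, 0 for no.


Strings: "gghb", "bghg"
Sorted first:  bggh
Sorted second: bggh
Sorted forms match => anagrams

1


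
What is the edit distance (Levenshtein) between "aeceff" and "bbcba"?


Computing edit distance: "aeceff" -> "bbcba"
DP table:
           b    b    c    b    a
      0    1    2    3    4    5
  a   1    1    2    3    4    4
  e   2    2    2    3    4    5
  c   3    3    3    2    3    4
  e   4    4    4    3    3    4
  f   5    5    5    4    4    4
  f   6    6    6    5    5    5
Edit distance = dp[6][5] = 5

5


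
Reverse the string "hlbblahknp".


Input: hlbblahknp
Reading characters right to left:
  Position 9: 'p'
  Position 8: 'n'
  Position 7: 'k'
  Position 6: 'h'
  Position 5: 'a'
  Position 4: 'l'
  Position 3: 'b'
  Position 2: 'b'
  Position 1: 'l'
  Position 0: 'h'
Reversed: pnkhalbblh

pnkhalbblh


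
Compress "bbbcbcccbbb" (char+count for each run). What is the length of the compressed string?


Input: bbbcbcccbbb
Runs:
  'b' x 3 => "b3"
  'c' x 1 => "c1"
  'b' x 1 => "b1"
  'c' x 3 => "c3"
  'b' x 3 => "b3"
Compressed: "b3c1b1c3b3"
Compressed length: 10

10


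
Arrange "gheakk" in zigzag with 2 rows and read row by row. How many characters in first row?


Zigzag "gheakk" into 2 rows:
Placing characters:
  'g' => row 0
  'h' => row 1
  'e' => row 0
  'a' => row 1
  'k' => row 0
  'k' => row 1
Rows:
  Row 0: "gek"
  Row 1: "hak"
First row length: 3

3


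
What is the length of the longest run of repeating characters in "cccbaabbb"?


Input: "cccbaabbb"
Scanning for longest run:
  Position 1 ('c'): continues run of 'c', length=2
  Position 2 ('c'): continues run of 'c', length=3
  Position 3 ('b'): new char, reset run to 1
  Position 4 ('a'): new char, reset run to 1
  Position 5 ('a'): continues run of 'a', length=2
  Position 6 ('b'): new char, reset run to 1
  Position 7 ('b'): continues run of 'b', length=2
  Position 8 ('b'): continues run of 'b', length=3
Longest run: 'c' with length 3

3


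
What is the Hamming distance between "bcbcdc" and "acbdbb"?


Comparing "bcbcdc" and "acbdbb" position by position:
  Position 0: 'b' vs 'a' => differ
  Position 1: 'c' vs 'c' => same
  Position 2: 'b' vs 'b' => same
  Position 3: 'c' vs 'd' => differ
  Position 4: 'd' vs 'b' => differ
  Position 5: 'c' vs 'b' => differ
Total differences (Hamming distance): 4

4


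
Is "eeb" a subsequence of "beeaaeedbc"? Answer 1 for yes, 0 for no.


Check if "eeb" is a subsequence of "beeaaeedbc"
Greedy scan:
  Position 0 ('b'): no match needed
  Position 1 ('e'): matches sub[0] = 'e'
  Position 2 ('e'): matches sub[1] = 'e'
  Position 3 ('a'): no match needed
  Position 4 ('a'): no match needed
  Position 5 ('e'): no match needed
  Position 6 ('e'): no match needed
  Position 7 ('d'): no match needed
  Position 8 ('b'): matches sub[2] = 'b'
  Position 9 ('c'): no match needed
All 3 characters matched => is a subsequence

1


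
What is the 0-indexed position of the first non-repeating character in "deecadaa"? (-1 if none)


Input: deecadaa
Character frequencies:
  'a': 3
  'c': 1
  'd': 2
  'e': 2
Scanning left to right for freq == 1:
  Position 0 ('d'): freq=2, skip
  Position 1 ('e'): freq=2, skip
  Position 2 ('e'): freq=2, skip
  Position 3 ('c'): unique! => answer = 3

3


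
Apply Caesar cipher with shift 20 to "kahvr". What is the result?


Caesar cipher: shift "kahvr" by 20
  'k' (pos 10) + 20 = pos 4 = 'e'
  'a' (pos 0) + 20 = pos 20 = 'u'
  'h' (pos 7) + 20 = pos 1 = 'b'
  'v' (pos 21) + 20 = pos 15 = 'p'
  'r' (pos 17) + 20 = pos 11 = 'l'
Result: eubpl

eubpl


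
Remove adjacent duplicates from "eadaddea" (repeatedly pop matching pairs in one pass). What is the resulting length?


Input: eadaddea
Stack-based adjacent duplicate removal:
  Read 'e': push. Stack: e
  Read 'a': push. Stack: ea
  Read 'd': push. Stack: ead
  Read 'a': push. Stack: eada
  Read 'd': push. Stack: eadad
  Read 'd': matches stack top 'd' => pop. Stack: eada
  Read 'e': push. Stack: eadae
  Read 'a': push. Stack: eadaea
Final stack: "eadaea" (length 6)

6


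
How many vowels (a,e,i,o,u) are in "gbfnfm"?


Input: gbfnfm
Checking each character:
  'g' at position 0: consonant
  'b' at position 1: consonant
  'f' at position 2: consonant
  'n' at position 3: consonant
  'f' at position 4: consonant
  'm' at position 5: consonant
Total vowels: 0

0


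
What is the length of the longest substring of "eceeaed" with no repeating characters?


Input: "eceeaed"
Sliding window (track last position of each char):
  Position 0 ('e'): window [0,0] length 1 -- new best
  Position 1 ('c'): window [0,1] length 2 -- new best
  Position 2 ('e'): repeat (last at 0), move window start to 1
  Position 2 ('e'): window [1,2] length 2
  Position 3 ('e'): repeat (last at 2), move window start to 3
  Position 3 ('e'): window [3,3] length 1
  Position 4 ('a'): window [3,4] length 2
  Position 5 ('e'): repeat (last at 3), move window start to 4
  Position 5 ('e'): window [4,5] length 2
  Position 6 ('d'): window [4,6] length 3 -- new best
Longest substring with no repeats: "aed" with length 3

3


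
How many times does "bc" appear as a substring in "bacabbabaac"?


Searching for "bc" in "bacabbabaac"
Scanning each position:
  Position 0: "ba" => no
  Position 1: "ac" => no
  Position 2: "ca" => no
  Position 3: "ab" => no
  Position 4: "bb" => no
  Position 5: "ba" => no
  Position 6: "ab" => no
  Position 7: "ba" => no
  Position 8: "aa" => no
  Position 9: "ac" => no
Total occurrences: 0

0


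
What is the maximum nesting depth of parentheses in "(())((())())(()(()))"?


Input: "(())((())())(()(()))"
Tracking depth:
  Position 0 '(': depth becomes 1
  Position 1 '(': depth becomes 2
  Position 2 ')': depth becomes 1
  Position 3 ')': depth becomes 0
  Position 4 '(': depth becomes 1
  Position 5 '(': depth becomes 2
  Position 6 '(': depth becomes 3
  Position 7 ')': depth becomes 2
  Position 8 ')': depth becomes 1
  Position 9 '(': depth becomes 2
  Position 10 ')': depth becomes 1
  Position 11 ')': depth becomes 0
  Position 12 '(': depth becomes 1
  Position 13 '(': depth becomes 2
  Position 14 ')': depth becomes 1
  Position 15 '(': depth becomes 2
  Position 16 '(': depth becomes 3
  Position 17 ')': depth becomes 2
  Position 18 ')': depth becomes 1
  Position 19 ')': depth becomes 0
Maximum depth reached: 3

3


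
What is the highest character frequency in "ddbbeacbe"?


Input: ddbbeacbe
Character counts:
  'a': 1
  'b': 3
  'c': 1
  'd': 2
  'e': 2
Maximum frequency: 3

3


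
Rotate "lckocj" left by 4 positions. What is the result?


Input: "lckocj", rotate left by 4
First 4 characters: "lcko"
Remaining characters: "cj"
Concatenate remaining + first: "cj" + "lcko" = "cjlcko"

cjlcko


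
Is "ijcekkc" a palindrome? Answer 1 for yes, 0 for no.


Input: ijcekkc
Reversed: ckkecji
  Compare pos 0 ('i') with pos 6 ('c'): MISMATCH
  Compare pos 1 ('j') with pos 5 ('k'): MISMATCH
  Compare pos 2 ('c') with pos 4 ('k'): MISMATCH
Result: not a palindrome

0


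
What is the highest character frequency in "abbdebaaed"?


Input: abbdebaaed
Character counts:
  'a': 3
  'b': 3
  'd': 2
  'e': 2
Maximum frequency: 3

3


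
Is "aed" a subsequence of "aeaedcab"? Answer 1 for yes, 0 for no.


Check if "aed" is a subsequence of "aeaedcab"
Greedy scan:
  Position 0 ('a'): matches sub[0] = 'a'
  Position 1 ('e'): matches sub[1] = 'e'
  Position 2 ('a'): no match needed
  Position 3 ('e'): no match needed
  Position 4 ('d'): matches sub[2] = 'd'
  Position 5 ('c'): no match needed
  Position 6 ('a'): no match needed
  Position 7 ('b'): no match needed
All 3 characters matched => is a subsequence

1


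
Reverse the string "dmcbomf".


Input: dmcbomf
Reading characters right to left:
  Position 6: 'f'
  Position 5: 'm'
  Position 4: 'o'
  Position 3: 'b'
  Position 2: 'c'
  Position 1: 'm'
  Position 0: 'd'
Reversed: fmobcmd

fmobcmd


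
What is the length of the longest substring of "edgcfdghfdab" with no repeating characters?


Input: "edgcfdghfdab"
Sliding window (track last position of each char):
  Position 0 ('e'): window [0,0] length 1 -- new best
  Position 1 ('d'): window [0,1] length 2 -- new best
  Position 2 ('g'): window [0,2] length 3 -- new best
  Position 3 ('c'): window [0,3] length 4 -- new best
  Position 4 ('f'): window [0,4] length 5 -- new best
  Position 5 ('d'): repeat (last at 1), move window start to 2
  Position 5 ('d'): window [2,5] length 4
  Position 6 ('g'): repeat (last at 2), move window start to 3
  Position 6 ('g'): window [3,6] length 4
  Position 7 ('h'): window [3,7] length 5
  Position 8 ('f'): repeat (last at 4), move window start to 5
  Position 8 ('f'): window [5,8] length 4
  Position 9 ('d'): repeat (last at 5), move window start to 6
  Position 9 ('d'): window [6,9] length 4
  Position 10 ('a'): window [6,10] length 5
  Position 11 ('b'): window [6,11] length 6 -- new best
Longest substring with no repeats: "ghfdab" with length 6

6


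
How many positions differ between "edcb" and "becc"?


Comparing "edcb" and "becc" position by position:
  Position 0: 'e' vs 'b' => DIFFER
  Position 1: 'd' vs 'e' => DIFFER
  Position 2: 'c' vs 'c' => same
  Position 3: 'b' vs 'c' => DIFFER
Positions that differ: 3

3


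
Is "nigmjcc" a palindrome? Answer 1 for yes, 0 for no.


Input: nigmjcc
Reversed: ccjmgin
  Compare pos 0 ('n') with pos 6 ('c'): MISMATCH
  Compare pos 1 ('i') with pos 5 ('c'): MISMATCH
  Compare pos 2 ('g') with pos 4 ('j'): MISMATCH
Result: not a palindrome

0


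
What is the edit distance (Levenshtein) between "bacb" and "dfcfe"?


Computing edit distance: "bacb" -> "dfcfe"
DP table:
           d    f    c    f    e
      0    1    2    3    4    5
  b   1    1    2    3    4    5
  a   2    2    2    3    4    5
  c   3    3    3    2    3    4
  b   4    4    4    3    3    4
Edit distance = dp[4][5] = 4

4


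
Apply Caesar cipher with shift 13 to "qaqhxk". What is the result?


Caesar cipher: shift "qaqhxk" by 13
  'q' (pos 16) + 13 = pos 3 = 'd'
  'a' (pos 0) + 13 = pos 13 = 'n'
  'q' (pos 16) + 13 = pos 3 = 'd'
  'h' (pos 7) + 13 = pos 20 = 'u'
  'x' (pos 23) + 13 = pos 10 = 'k'
  'k' (pos 10) + 13 = pos 23 = 'x'
Result: dndukx

dndukx


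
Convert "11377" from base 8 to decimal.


Input: "11377" in base 8
Positional expansion:
  Digit '1' (value 1) x 8^4 = 4096
  Digit '1' (value 1) x 8^3 = 512
  Digit '3' (value 3) x 8^2 = 192
  Digit '7' (value 7) x 8^1 = 56
  Digit '7' (value 7) x 8^0 = 7
Sum = 4863

4863


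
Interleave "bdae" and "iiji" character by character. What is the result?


Interleaving "bdae" and "iiji":
  Position 0: 'b' from first, 'i' from second => "bi"
  Position 1: 'd' from first, 'i' from second => "di"
  Position 2: 'a' from first, 'j' from second => "aj"
  Position 3: 'e' from first, 'i' from second => "ei"
Result: bidiajei

bidiajei


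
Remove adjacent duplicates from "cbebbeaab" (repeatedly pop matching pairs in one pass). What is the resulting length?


Input: cbebbeaab
Stack-based adjacent duplicate removal:
  Read 'c': push. Stack: c
  Read 'b': push. Stack: cb
  Read 'e': push. Stack: cbe
  Read 'b': push. Stack: cbeb
  Read 'b': matches stack top 'b' => pop. Stack: cbe
  Read 'e': matches stack top 'e' => pop. Stack: cb
  Read 'a': push. Stack: cba
  Read 'a': matches stack top 'a' => pop. Stack: cb
  Read 'b': matches stack top 'b' => pop. Stack: c
Final stack: "c" (length 1)

1


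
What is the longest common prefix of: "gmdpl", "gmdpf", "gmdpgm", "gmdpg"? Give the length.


Words: gmdpl, gmdpf, gmdpgm, gmdpg
  Position 0: all 'g' => match
  Position 1: all 'm' => match
  Position 2: all 'd' => match
  Position 3: all 'p' => match
  Position 4: ('l', 'f', 'g', 'g') => mismatch, stop
LCP = "gmdp" (length 4)

4


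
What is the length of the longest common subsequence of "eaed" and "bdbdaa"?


LCS of "eaed" and "bdbdaa"
DP table:
           b    d    b    d    a    a
      0    0    0    0    0    0    0
  e   0    0    0    0    0    0    0
  a   0    0    0    0    0    1    1
  e   0    0    0    0    0    1    1
  d   0    0    1    1    1    1    1
LCS length = dp[4][6] = 1

1


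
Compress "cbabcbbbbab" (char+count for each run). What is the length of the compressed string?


Input: cbabcbbbbab
Runs:
  'c' x 1 => "c1"
  'b' x 1 => "b1"
  'a' x 1 => "a1"
  'b' x 1 => "b1"
  'c' x 1 => "c1"
  'b' x 4 => "b4"
  'a' x 1 => "a1"
  'b' x 1 => "b1"
Compressed: "c1b1a1b1c1b4a1b1"
Compressed length: 16

16


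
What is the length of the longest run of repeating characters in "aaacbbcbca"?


Input: "aaacbbcbca"
Scanning for longest run:
  Position 1 ('a'): continues run of 'a', length=2
  Position 2 ('a'): continues run of 'a', length=3
  Position 3 ('c'): new char, reset run to 1
  Position 4 ('b'): new char, reset run to 1
  Position 5 ('b'): continues run of 'b', length=2
  Position 6 ('c'): new char, reset run to 1
  Position 7 ('b'): new char, reset run to 1
  Position 8 ('c'): new char, reset run to 1
  Position 9 ('a'): new char, reset run to 1
Longest run: 'a' with length 3

3


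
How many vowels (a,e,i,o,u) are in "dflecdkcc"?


Input: dflecdkcc
Checking each character:
  'd' at position 0: consonant
  'f' at position 1: consonant
  'l' at position 2: consonant
  'e' at position 3: vowel (running total: 1)
  'c' at position 4: consonant
  'd' at position 5: consonant
  'k' at position 6: consonant
  'c' at position 7: consonant
  'c' at position 8: consonant
Total vowels: 1

1


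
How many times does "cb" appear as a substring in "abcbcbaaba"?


Searching for "cb" in "abcbcbaaba"
Scanning each position:
  Position 0: "ab" => no
  Position 1: "bc" => no
  Position 2: "cb" => MATCH
  Position 3: "bc" => no
  Position 4: "cb" => MATCH
  Position 5: "ba" => no
  Position 6: "aa" => no
  Position 7: "ab" => no
  Position 8: "ba" => no
Total occurrences: 2

2


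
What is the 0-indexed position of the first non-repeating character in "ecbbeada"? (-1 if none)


Input: ecbbeada
Character frequencies:
  'a': 2
  'b': 2
  'c': 1
  'd': 1
  'e': 2
Scanning left to right for freq == 1:
  Position 0 ('e'): freq=2, skip
  Position 1 ('c'): unique! => answer = 1

1


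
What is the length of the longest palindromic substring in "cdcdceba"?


Input: "cdcdceba"
Checking substrings for palindromes:
  [0:5] "cdcdc" (len 5) => palindrome
  [0:3] "cdc" (len 3) => palindrome
  [1:4] "dcd" (len 3) => palindrome
  [2:5] "cdc" (len 3) => palindrome
Longest palindromic substring: "cdcdc" with length 5

5


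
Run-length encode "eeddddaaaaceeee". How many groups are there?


Input: eeddddaaaaceeee
Scanning for consecutive runs:
  Group 1: 'e' x 2 (positions 0-1)
  Group 2: 'd' x 4 (positions 2-5)
  Group 3: 'a' x 4 (positions 6-9)
  Group 4: 'c' x 1 (positions 10-10)
  Group 5: 'e' x 4 (positions 11-14)
Total groups: 5

5


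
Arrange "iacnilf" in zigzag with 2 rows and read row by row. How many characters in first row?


Zigzag "iacnilf" into 2 rows:
Placing characters:
  'i' => row 0
  'a' => row 1
  'c' => row 0
  'n' => row 1
  'i' => row 0
  'l' => row 1
  'f' => row 0
Rows:
  Row 0: "icif"
  Row 1: "anl"
First row length: 4

4


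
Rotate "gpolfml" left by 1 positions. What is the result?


Input: "gpolfml", rotate left by 1
First 1 characters: "g"
Remaining characters: "polfml"
Concatenate remaining + first: "polfml" + "g" = "polfmlg"

polfmlg


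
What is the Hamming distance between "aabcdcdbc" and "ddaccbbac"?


Comparing "aabcdcdbc" and "ddaccbbac" position by position:
  Position 0: 'a' vs 'd' => differ
  Position 1: 'a' vs 'd' => differ
  Position 2: 'b' vs 'a' => differ
  Position 3: 'c' vs 'c' => same
  Position 4: 'd' vs 'c' => differ
  Position 5: 'c' vs 'b' => differ
  Position 6: 'd' vs 'b' => differ
  Position 7: 'b' vs 'a' => differ
  Position 8: 'c' vs 'c' => same
Total differences (Hamming distance): 7

7


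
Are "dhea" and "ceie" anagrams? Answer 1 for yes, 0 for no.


Strings: "dhea", "ceie"
Sorted first:  adeh
Sorted second: ceei
Differ at position 0: 'a' vs 'c' => not anagrams

0


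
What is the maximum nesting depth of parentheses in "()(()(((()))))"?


Input: "()(()(((()))))"
Tracking depth:
  Position 0 '(': depth becomes 1
  Position 1 ')': depth becomes 0
  Position 2 '(': depth becomes 1
  Position 3 '(': depth becomes 2
  Position 4 ')': depth becomes 1
  Position 5 '(': depth becomes 2
  Position 6 '(': depth becomes 3
  Position 7 '(': depth becomes 4
  Position 8 '(': depth becomes 5
  Position 9 ')': depth becomes 4
  Position 10 ')': depth becomes 3
  Position 11 ')': depth becomes 2
  Position 12 ')': depth becomes 1
  Position 13 ')': depth becomes 0
Maximum depth reached: 5

5


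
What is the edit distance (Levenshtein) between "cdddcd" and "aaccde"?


Computing edit distance: "cdddcd" -> "aaccde"
DP table:
           a    a    c    c    d    e
      0    1    2    3    4    5    6
  c   1    1    2    2    3    4    5
  d   2    2    2    3    3    3    4
  d   3    3    3    3    4    3    4
  d   4    4    4    4    4    4    4
  c   5    5    5    4    4    5    5
  d   6    6    6    5    5    4    5
Edit distance = dp[6][6] = 5

5


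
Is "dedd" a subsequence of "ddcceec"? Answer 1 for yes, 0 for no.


Check if "dedd" is a subsequence of "ddcceec"
Greedy scan:
  Position 0 ('d'): matches sub[0] = 'd'
  Position 1 ('d'): no match needed
  Position 2 ('c'): no match needed
  Position 3 ('c'): no match needed
  Position 4 ('e'): matches sub[1] = 'e'
  Position 5 ('e'): no match needed
  Position 6 ('c'): no match needed
Only matched 2/4 characters => not a subsequence

0


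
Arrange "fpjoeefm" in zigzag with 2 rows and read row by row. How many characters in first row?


Zigzag "fpjoeefm" into 2 rows:
Placing characters:
  'f' => row 0
  'p' => row 1
  'j' => row 0
  'o' => row 1
  'e' => row 0
  'e' => row 1
  'f' => row 0
  'm' => row 1
Rows:
  Row 0: "fjef"
  Row 1: "poem"
First row length: 4

4


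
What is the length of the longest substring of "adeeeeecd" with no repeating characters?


Input: "adeeeeecd"
Sliding window (track last position of each char):
  Position 0 ('a'): window [0,0] length 1 -- new best
  Position 1 ('d'): window [0,1] length 2 -- new best
  Position 2 ('e'): window [0,2] length 3 -- new best
  Position 3 ('e'): repeat (last at 2), move window start to 3
  Position 3 ('e'): window [3,3] length 1
  Position 4 ('e'): repeat (last at 3), move window start to 4
  Position 4 ('e'): window [4,4] length 1
  Position 5 ('e'): repeat (last at 4), move window start to 5
  Position 5 ('e'): window [5,5] length 1
  Position 6 ('e'): repeat (last at 5), move window start to 6
  Position 6 ('e'): window [6,6] length 1
  Position 7 ('c'): window [6,7] length 2
  Position 8 ('d'): window [6,8] length 3
Longest substring with no repeats: "ade" with length 3

3


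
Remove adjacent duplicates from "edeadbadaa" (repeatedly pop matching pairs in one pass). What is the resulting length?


Input: edeadbadaa
Stack-based adjacent duplicate removal:
  Read 'e': push. Stack: e
  Read 'd': push. Stack: ed
  Read 'e': push. Stack: ede
  Read 'a': push. Stack: edea
  Read 'd': push. Stack: edead
  Read 'b': push. Stack: edeadb
  Read 'a': push. Stack: edeadba
  Read 'd': push. Stack: edeadbad
  Read 'a': push. Stack: edeadbada
  Read 'a': matches stack top 'a' => pop. Stack: edeadbad
Final stack: "edeadbad" (length 8)

8


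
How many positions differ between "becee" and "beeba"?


Comparing "becee" and "beeba" position by position:
  Position 0: 'b' vs 'b' => same
  Position 1: 'e' vs 'e' => same
  Position 2: 'c' vs 'e' => DIFFER
  Position 3: 'e' vs 'b' => DIFFER
  Position 4: 'e' vs 'a' => DIFFER
Positions that differ: 3

3


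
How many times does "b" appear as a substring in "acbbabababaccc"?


Searching for "b" in "acbbabababaccc"
Scanning each position:
  Position 0: "a" => no
  Position 1: "c" => no
  Position 2: "b" => MATCH
  Position 3: "b" => MATCH
  Position 4: "a" => no
  Position 5: "b" => MATCH
  Position 6: "a" => no
  Position 7: "b" => MATCH
  Position 8: "a" => no
  Position 9: "b" => MATCH
  Position 10: "a" => no
  Position 11: "c" => no
  Position 12: "c" => no
  Position 13: "c" => no
Total occurrences: 5

5


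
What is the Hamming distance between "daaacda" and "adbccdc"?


Comparing "daaacda" and "adbccdc" position by position:
  Position 0: 'd' vs 'a' => differ
  Position 1: 'a' vs 'd' => differ
  Position 2: 'a' vs 'b' => differ
  Position 3: 'a' vs 'c' => differ
  Position 4: 'c' vs 'c' => same
  Position 5: 'd' vs 'd' => same
  Position 6: 'a' vs 'c' => differ
Total differences (Hamming distance): 5

5


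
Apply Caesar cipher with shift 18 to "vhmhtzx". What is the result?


Caesar cipher: shift "vhmhtzx" by 18
  'v' (pos 21) + 18 = pos 13 = 'n'
  'h' (pos 7) + 18 = pos 25 = 'z'
  'm' (pos 12) + 18 = pos 4 = 'e'
  'h' (pos 7) + 18 = pos 25 = 'z'
  't' (pos 19) + 18 = pos 11 = 'l'
  'z' (pos 25) + 18 = pos 17 = 'r'
  'x' (pos 23) + 18 = pos 15 = 'p'
Result: nzezlrp

nzezlrp


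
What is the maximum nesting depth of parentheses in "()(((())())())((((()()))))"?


Input: "()(((())())())((((()()))))"
Tracking depth:
  Position 0 '(': depth becomes 1
  Position 1 ')': depth becomes 0
  Position 2 '(': depth becomes 1
  Position 3 '(': depth becomes 2
  Position 4 '(': depth becomes 3
  Position 5 '(': depth becomes 4
  Position 6 ')': depth becomes 3
  Position 7 ')': depth becomes 2
  Position 8 '(': depth becomes 3
  Position 9 ')': depth becomes 2
  Position 10 ')': depth becomes 1
  Position 11 '(': depth becomes 2
  Position 12 ')': depth becomes 1
  Position 13 ')': depth becomes 0
  Position 14 '(': depth becomes 1
  Position 15 '(': depth becomes 2
  Position 16 '(': depth becomes 3
  Position 17 '(': depth becomes 4
  Position 18 '(': depth becomes 5
  Position 19 ')': depth becomes 4
  Position 20 '(': depth becomes 5
  Position 21 ')': depth becomes 4
  Position 22 ')': depth becomes 3
  Position 23 ')': depth becomes 2
  Position 24 ')': depth becomes 1
  Position 25 ')': depth becomes 0
Maximum depth reached: 5

5


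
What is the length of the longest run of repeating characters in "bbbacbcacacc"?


Input: "bbbacbcacacc"
Scanning for longest run:
  Position 1 ('b'): continues run of 'b', length=2
  Position 2 ('b'): continues run of 'b', length=3
  Position 3 ('a'): new char, reset run to 1
  Position 4 ('c'): new char, reset run to 1
  Position 5 ('b'): new char, reset run to 1
  Position 6 ('c'): new char, reset run to 1
  Position 7 ('a'): new char, reset run to 1
  Position 8 ('c'): new char, reset run to 1
  Position 9 ('a'): new char, reset run to 1
  Position 10 ('c'): new char, reset run to 1
  Position 11 ('c'): continues run of 'c', length=2
Longest run: 'b' with length 3

3


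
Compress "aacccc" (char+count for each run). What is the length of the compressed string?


Input: aacccc
Runs:
  'a' x 2 => "a2"
  'c' x 4 => "c4"
Compressed: "a2c4"
Compressed length: 4

4


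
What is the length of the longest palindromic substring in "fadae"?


Input: "fadae"
Checking substrings for palindromes:
  [1:4] "ada" (len 3) => palindrome
Longest palindromic substring: "ada" with length 3

3


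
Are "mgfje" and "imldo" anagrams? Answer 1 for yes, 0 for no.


Strings: "mgfje", "imldo"
Sorted first:  efgjm
Sorted second: dilmo
Differ at position 0: 'e' vs 'd' => not anagrams

0
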